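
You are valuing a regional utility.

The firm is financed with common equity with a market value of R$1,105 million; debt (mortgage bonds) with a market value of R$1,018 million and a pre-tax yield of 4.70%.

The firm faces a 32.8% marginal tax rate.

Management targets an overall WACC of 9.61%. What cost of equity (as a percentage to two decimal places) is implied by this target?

Total capital V = 1105 + 1018 = 2123.
Equity weight = 1105/2123 = 0.5205.
Mortgage bonds weight = 1018/2123 = 0.4795.
Debt contribution = 0.4795 × 4.7% × (1 − 32.8%) = 1.5145%.
Required equity contribution = 9.61% − 1.5145% = 8.0955%.
Re = 8.0955% / 0.5205 = 15.5536%.

15.55%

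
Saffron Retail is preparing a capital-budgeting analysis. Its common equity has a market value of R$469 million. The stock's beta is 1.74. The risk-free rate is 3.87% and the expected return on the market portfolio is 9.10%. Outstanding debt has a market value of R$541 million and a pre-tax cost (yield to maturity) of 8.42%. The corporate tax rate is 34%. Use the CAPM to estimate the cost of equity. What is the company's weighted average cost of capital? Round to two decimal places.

Market risk premium = 9.1% − 3.87% = 5.23%.
Cost of equity via CAPM: Re = 3.87% + 1.74 × 5.23% = 12.9702%.
Total capital V = 469 + 541 = 1010.
Equity: weight = 469/1010 = 0.4644; cost = 12.9702%.
Debt: weight = 541/1010 = 0.5356; after-tax cost = 8.42% × (1 − 34%) = 5.5572%.
WACC = 0.4644 × 12.9702% + 0.5356 × 5.5572% = 8.9995%.

9.00%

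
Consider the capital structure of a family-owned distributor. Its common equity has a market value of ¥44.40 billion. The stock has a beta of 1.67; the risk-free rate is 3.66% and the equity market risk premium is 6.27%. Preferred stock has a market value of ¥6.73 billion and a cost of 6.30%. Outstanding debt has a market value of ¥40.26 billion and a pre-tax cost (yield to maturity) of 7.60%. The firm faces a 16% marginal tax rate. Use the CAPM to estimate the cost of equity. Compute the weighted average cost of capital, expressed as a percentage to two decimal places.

Cost of equity via CAPM: Re = 3.66% + 1.67 × 6.27% = 14.1309%.
Total capital V = 44.4 + 6.73 + 40.26 = 91.39.
Equity: weight = 44.4/91.39 = 0.4858; cost = 14.1309%.
Preferred: weight = 6.73/91.39 = 0.0736; cost = 6.3%.
Debt: weight = 40.26/91.39 = 0.4405; after-tax cost = 7.6% × (1 − 16%) = 6.3840%.
WACC = 0.4858 × 14.1309% + 0.0736 × 6.3000% + 0.4405 × 6.3840% = 10.1415%.

10.14%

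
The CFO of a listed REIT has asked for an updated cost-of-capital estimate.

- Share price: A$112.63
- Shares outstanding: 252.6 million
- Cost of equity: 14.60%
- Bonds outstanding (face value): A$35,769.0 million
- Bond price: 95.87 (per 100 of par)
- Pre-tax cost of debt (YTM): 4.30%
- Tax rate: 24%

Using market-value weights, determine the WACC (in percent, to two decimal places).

8.41%

Market value of equity E = 112.63 × 252.6m = 28450.338m. Market value of debt D = 35769m × 95.87/100 = 34291.7403m.
Total capital V = 28450.338 + 34291.7403 = 62742.0783.
Equity: weight = 28450.338/62742.0783 = 0.4534; cost = 14.6%.
Bonds outstanding: weight = 34291.7403/62742.0783 = 0.5466; after-tax cost = 4.3% × (1 − 24%) = 3.2680%.
WACC = 0.4534 × 14.6000% + 0.5466 × 3.2680% = 8.4065%.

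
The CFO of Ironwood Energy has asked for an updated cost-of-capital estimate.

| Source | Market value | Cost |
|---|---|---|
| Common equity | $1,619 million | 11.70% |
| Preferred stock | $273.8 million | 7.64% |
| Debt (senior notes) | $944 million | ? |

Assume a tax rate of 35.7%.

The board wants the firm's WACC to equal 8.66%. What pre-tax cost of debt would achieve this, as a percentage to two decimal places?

5.82%

Total capital V = 1619 + 273.8 + 944 = 2836.8.
Equity weight = 1619/2836.8 = 0.5707.
Preferred weight = 273.8/2836.8 = 0.0965.
Senior notes weight = 944/2836.8 = 0.3328.
Equity contribution = 0.5707 × 11.7% = 6.6773%.
Preferred contribution = 0.0965 × 7.64% = 0.7374%.
Remaining for debt = 8.66% − 7.4147% = 1.2453%.
Rd × (1 − 35.7%) × 0.3328 = 1.2453%  ⇒  Rd = 5.8198%.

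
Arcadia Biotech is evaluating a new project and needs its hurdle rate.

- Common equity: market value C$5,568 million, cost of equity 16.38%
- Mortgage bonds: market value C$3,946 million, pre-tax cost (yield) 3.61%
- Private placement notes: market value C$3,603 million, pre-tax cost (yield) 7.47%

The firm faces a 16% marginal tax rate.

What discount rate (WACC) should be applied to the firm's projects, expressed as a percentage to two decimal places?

9.59%

Total capital V = 5568 + 3946 + 3603 = 13117.
Equity: weight = 5568/13117 = 0.4245; cost = 16.38%.
Mortgage bonds: weight = 3946/13117 = 0.3008; after-tax cost = 3.61% × (1 − 16%) = 3.0324%.
Private placement notes: weight = 3603/13117 = 0.2747; after-tax cost = 7.47% × (1 − 16%) = 6.2748%.
WACC = 0.4245 × 16.3800% + 0.3008 × 3.0324% + 0.2747 × 6.2748% = 9.5889%.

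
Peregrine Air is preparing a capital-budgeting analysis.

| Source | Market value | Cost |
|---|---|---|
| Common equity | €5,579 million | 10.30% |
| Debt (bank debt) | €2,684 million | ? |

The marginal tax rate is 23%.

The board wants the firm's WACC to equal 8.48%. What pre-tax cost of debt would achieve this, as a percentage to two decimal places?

Total capital V = 5579 + 2684 = 8263.
Equity weight = 5579/8263 = 0.6752.
Bank debt weight = 2684/8263 = 0.3248.
Equity contribution = 0.6752 × 10.3% = 6.9543%.
Remaining for debt = 8.48% − 6.9543% = 1.5257%.
Rd × (1 − 23%) × 0.3248 = 1.5257%  ⇒  Rd = 6.0999%.

6.10%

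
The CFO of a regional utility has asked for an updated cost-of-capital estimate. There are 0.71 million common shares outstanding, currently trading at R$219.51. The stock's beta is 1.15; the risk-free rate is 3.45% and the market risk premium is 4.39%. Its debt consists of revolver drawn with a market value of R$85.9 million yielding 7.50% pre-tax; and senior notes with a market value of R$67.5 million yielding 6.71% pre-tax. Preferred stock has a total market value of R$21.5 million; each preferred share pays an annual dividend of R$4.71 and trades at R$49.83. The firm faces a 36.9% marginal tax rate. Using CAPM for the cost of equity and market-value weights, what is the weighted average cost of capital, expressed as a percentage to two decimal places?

6.71%

Cost of equity via CAPM: Re = 3.45% + 1.15 × 4.39% = 8.4985%.
Cost of preferred: Rp = 4.71 / 49.83 = 9.4521%.
Market value of equity E = 219.51 × 0.71m = 155.8521m.
Total capital V = 155.8521 + 21.5 + 85.9 + 67.5 = 330.7521.
Equity: weight = 155.8521/330.7521 = 0.4712; cost = 8.4985%.
Preferred: weight = 21.5/330.7521 = 0.0650; cost = 9.4521%.
Revolver drawn: weight = 85.9/330.7521 = 0.2597; after-tax cost = 7.5% × (1 − 36.9%) = 4.7325%.
Senior notes: weight = 67.5/330.7521 = 0.2041; after-tax cost = 6.71% × (1 − 36.9%) = 4.2340%.
WACC = 0.4712 × 8.4985% + 0.0650 × 9.4521% + 0.2597 × 4.7325% + 0.2041 × 4.2340% = 6.7121%.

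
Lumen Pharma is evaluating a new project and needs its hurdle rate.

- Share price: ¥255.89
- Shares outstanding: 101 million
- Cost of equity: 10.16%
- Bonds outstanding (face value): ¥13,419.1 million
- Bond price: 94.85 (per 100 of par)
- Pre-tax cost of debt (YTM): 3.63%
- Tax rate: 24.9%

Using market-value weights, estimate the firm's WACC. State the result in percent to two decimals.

7.71%

Market value of equity E = 255.89 × 101m = 25844.89m. Market value of debt D = 13419.1m × 94.85/100 = 12728.01635m.
Total capital V = 25844.89 + 12728.01635 = 38572.90635.
Equity: weight = 25844.89/38572.90635 = 0.6700; cost = 10.16%.
Bonds outstanding: weight = 12728.01635/38572.90635 = 0.3300; after-tax cost = 3.63% × (1 − 24.9%) = 2.7261%.
WACC = 0.6700 × 10.1600% + 0.3300 × 2.7261% = 7.7070%.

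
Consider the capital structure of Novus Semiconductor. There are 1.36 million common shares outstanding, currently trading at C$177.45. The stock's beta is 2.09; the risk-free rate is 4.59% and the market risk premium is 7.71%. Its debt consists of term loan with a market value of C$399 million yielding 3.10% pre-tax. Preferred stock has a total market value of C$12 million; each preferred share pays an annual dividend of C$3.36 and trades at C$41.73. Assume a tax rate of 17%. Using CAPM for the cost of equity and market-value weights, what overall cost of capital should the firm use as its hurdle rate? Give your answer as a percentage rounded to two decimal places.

Cost of equity via CAPM: Re = 4.59% + 2.09 × 7.71% = 20.7039%.
Cost of preferred: Rp = 3.36 / 41.73 = 8.0518%.
Market value of equity E = 177.45 × 1.36m = 241.332m.
Total capital V = 241.332 + 12 + 399 = 652.332.
Equity: weight = 241.332/652.332 = 0.3700; cost = 20.7039%.
Preferred: weight = 12/652.332 = 0.0184; cost = 8.0518%.
Term loan: weight = 399/652.332 = 0.6117; after-tax cost = 3.1% × (1 − 17%) = 2.5730%.
WACC = 0.3700 × 20.7039% + 0.0184 × 8.0518% + 0.6117 × 2.5730% = 9.3814%.

9.38%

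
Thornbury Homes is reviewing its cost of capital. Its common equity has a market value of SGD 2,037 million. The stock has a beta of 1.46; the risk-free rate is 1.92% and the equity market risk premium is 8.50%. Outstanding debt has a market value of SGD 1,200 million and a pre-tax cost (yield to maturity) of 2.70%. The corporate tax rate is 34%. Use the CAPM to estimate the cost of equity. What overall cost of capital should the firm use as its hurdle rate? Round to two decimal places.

9.68%

Cost of equity via CAPM: Re = 1.92% + 1.46 × 8.5% = 14.3300%.
Total capital V = 2037 + 1200 = 3237.
Equity: weight = 2037/3237 = 0.6293; cost = 14.33%.
Debt: weight = 1200/3237 = 0.3707; after-tax cost = 2.7% × (1 − 34%) = 1.7820%.
WACC = 0.6293 × 14.3300% + 0.3707 × 1.7820% = 9.6783%.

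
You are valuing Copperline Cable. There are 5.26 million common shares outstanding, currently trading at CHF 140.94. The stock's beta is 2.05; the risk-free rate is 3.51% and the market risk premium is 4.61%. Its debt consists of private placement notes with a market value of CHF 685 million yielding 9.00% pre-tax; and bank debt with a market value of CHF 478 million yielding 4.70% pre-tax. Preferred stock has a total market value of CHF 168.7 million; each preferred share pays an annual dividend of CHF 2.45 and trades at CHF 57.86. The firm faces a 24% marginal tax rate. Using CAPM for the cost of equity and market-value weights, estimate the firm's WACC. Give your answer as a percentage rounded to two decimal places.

8.06%

Cost of equity via CAPM: Re = 3.51% + 2.05 × 4.61% = 12.9605%.
Cost of preferred: Rp = 2.45 / 57.86 = 4.2344%.
Market value of equity E = 140.94 × 5.26m = 741.3444m.
Total capital V = 741.3444 + 168.7 + 685 + 478 = 2073.0444.
Equity: weight = 741.3444/2073.0444 = 0.3576; cost = 12.9605%.
Preferred: weight = 168.7/2073.0444 = 0.0814; cost = 4.2344%.
Private placement notes: weight = 685/2073.0444 = 0.3304; after-tax cost = 9% × (1 − 24%) = 6.8400%.
Bank debt: weight = 478/2073.0444 = 0.2306; after-tax cost = 4.7% × (1 − 24%) = 3.5720%.
WACC = 0.3576 × 12.9605% + 0.0814 × 4.2344% + 0.3304 × 6.8400% + 0.2306 × 3.5720% = 8.0632%.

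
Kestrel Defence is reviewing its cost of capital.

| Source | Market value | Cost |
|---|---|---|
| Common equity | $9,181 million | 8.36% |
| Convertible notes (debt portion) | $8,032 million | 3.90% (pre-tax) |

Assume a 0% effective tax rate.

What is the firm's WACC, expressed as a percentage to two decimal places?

Total capital V = 9181 + 8032 = 17213.
Equity: weight = 9181/17213 = 0.5334; cost = 8.36%.
Convertible notes (debt portion): weight = 8032/17213 = 0.4666; after-tax cost = 3.9% × (1 − 0%) = 3.9000%.
WACC = 0.5334 × 8.3600% + 0.4666 × 3.9000% = 6.2789%.

6.28%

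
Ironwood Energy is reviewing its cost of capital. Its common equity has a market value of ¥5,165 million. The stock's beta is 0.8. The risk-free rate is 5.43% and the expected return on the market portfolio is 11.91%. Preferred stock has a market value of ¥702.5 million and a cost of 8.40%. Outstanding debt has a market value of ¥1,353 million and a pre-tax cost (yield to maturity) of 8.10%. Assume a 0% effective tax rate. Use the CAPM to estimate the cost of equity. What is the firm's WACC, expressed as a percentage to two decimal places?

Market risk premium = 11.91% − 5.43% = 6.48%.
Cost of equity via CAPM: Re = 5.43% + 0.8 × 6.48% = 10.6140%.
Total capital V = 5165 + 702.5 + 1353 = 7220.5.
Equity: weight = 5165/7220.5 = 0.7153; cost = 10.614%.
Preferred: weight = 702.5/7220.5 = 0.0973; cost = 8.4%.
Debt: weight = 1353/7220.5 = 0.1874; after-tax cost = 8.1% × (1 − 0%) = 8.1000%.
WACC = 0.7153 × 10.6140% + 0.0973 × 8.4000% + 0.1874 × 8.1000% = 9.9275%.

9.93%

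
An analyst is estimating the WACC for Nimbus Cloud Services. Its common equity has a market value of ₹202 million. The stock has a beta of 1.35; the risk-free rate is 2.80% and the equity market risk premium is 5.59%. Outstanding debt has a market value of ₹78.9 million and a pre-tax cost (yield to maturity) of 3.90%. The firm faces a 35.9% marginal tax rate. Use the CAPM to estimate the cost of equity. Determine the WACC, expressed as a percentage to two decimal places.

8.14%

Cost of equity via CAPM: Re = 2.8% + 1.35 × 5.59% = 10.3465%.
Total capital V = 202 + 78.9 = 280.9.
Equity: weight = 202/280.9 = 0.7191; cost = 10.3465%.
Debt: weight = 78.9/280.9 = 0.2809; after-tax cost = 3.9% × (1 − 35.9%) = 2.4999%.
WACC = 0.7191 × 10.3465% + 0.2809 × 2.4999% = 8.1425%.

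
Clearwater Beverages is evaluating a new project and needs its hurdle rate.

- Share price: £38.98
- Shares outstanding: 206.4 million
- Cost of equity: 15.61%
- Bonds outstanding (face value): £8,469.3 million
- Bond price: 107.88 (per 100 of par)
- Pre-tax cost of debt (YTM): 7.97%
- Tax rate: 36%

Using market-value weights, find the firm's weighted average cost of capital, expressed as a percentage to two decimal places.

Market value of equity E = 38.98 × 206.4m = 8045.472m. Market value of debt D = 8469.3m × 107.88/100 = 9136.68084m.
Total capital V = 8045.472 + 9136.68084 = 17182.15284.
Equity: weight = 8045.472/17182.15284 = 0.4682; cost = 15.61%.
Bonds outstanding: weight = 9136.68084/17182.15284 = 0.5318; after-tax cost = 7.97% × (1 − 36%) = 5.1008%.
WACC = 0.4682 × 15.6100% + 0.5318 × 5.1008% = 10.0217%.

10.02%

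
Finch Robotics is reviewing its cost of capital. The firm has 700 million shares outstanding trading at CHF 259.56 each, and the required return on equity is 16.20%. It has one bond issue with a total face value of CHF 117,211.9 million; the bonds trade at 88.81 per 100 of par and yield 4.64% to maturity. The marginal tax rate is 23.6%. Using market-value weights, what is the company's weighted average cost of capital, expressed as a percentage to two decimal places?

11.59%

Market value of equity E = 259.56 × 700m = 181692m. Market value of debt D = 117211.9m × 88.81/100 = 104095.88839m.
Total capital V = 181692 + 104095.88839 = 285787.88839.
Equity: weight = 181692/285787.88839 = 0.6358; cost = 16.2%.
Bonds outstanding: weight = 104095.88839/285787.88839 = 0.3642; after-tax cost = 4.64% × (1 − 23.6%) = 3.5450%.
WACC = 0.6358 × 16.2000% + 0.3642 × 3.5450% = 11.5905%.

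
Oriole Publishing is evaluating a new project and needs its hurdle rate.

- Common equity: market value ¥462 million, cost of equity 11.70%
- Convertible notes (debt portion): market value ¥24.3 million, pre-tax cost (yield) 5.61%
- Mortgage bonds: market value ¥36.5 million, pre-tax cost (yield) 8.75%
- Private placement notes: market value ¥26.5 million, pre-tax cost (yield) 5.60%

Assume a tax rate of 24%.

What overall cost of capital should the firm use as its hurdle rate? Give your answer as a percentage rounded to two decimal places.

10.68%

Total capital V = 462 + 24.3 + 36.5 + 26.5 = 549.3.
Equity: weight = 462/549.3 = 0.8411; cost = 11.7%.
Convertible notes (debt portion): weight = 24.3/549.3 = 0.0442; after-tax cost = 5.61% × (1 − 24%) = 4.2636%.
Mortgage bonds: weight = 36.5/549.3 = 0.0664; after-tax cost = 8.75% × (1 − 24%) = 6.6500%.
Private placement notes: weight = 26.5/549.3 = 0.0482; after-tax cost = 5.6% × (1 − 24%) = 4.2560%.
WACC = 0.8411 × 11.7000% + 0.0442 × 4.2636% + 0.0664 × 6.6500% + 0.0482 × 4.2560% = 10.6763%.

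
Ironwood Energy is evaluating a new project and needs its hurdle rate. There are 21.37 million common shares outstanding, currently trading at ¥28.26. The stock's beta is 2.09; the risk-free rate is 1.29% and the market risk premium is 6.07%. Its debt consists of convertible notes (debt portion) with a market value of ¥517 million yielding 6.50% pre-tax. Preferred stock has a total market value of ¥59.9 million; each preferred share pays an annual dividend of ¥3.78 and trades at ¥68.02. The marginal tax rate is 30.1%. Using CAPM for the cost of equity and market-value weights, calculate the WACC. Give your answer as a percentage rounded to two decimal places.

Cost of equity via CAPM: Re = 1.29% + 2.09 × 6.07% = 13.9763%.
Cost of preferred: Rp = 3.78 / 68.02 = 5.5572%.
Market value of equity E = 28.26 × 21.37m = 603.9162m.
Total capital V = 603.9162 + 59.9 + 517 = 1180.8162.
Equity: weight = 603.9162/1180.8162 = 0.5114; cost = 13.9763%.
Preferred: weight = 59.9/1180.8162 = 0.0507; cost = 5.5572%.
Convertible notes (debt portion): weight = 517/1180.8162 = 0.4378; after-tax cost = 6.5% × (1 − 30.1%) = 4.5435%.
WACC = 0.5114 × 13.9763% + 0.0507 × 5.5572% + 0.4378 × 4.5435% = 9.4192%.

9.42%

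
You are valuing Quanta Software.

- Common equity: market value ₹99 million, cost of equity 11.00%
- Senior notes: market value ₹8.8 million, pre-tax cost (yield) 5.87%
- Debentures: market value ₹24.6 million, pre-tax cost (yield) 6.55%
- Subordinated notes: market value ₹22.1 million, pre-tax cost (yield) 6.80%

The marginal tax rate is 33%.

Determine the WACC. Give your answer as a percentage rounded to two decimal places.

Total capital V = 99 + 8.8 + 24.6 + 22.1 = 154.5.
Equity: weight = 99/154.5 = 0.6408; cost = 11%.
Senior notes: weight = 8.8/154.5 = 0.0570; after-tax cost = 5.87% × (1 − 33%) = 3.9329%.
Debentures: weight = 24.6/154.5 = 0.1592; after-tax cost = 6.55% × (1 − 33%) = 4.3885%.
Subordinated notes: weight = 22.1/154.5 = 0.1430; after-tax cost = 6.8% × (1 − 33%) = 4.5560%.
WACC = 0.6408 × 11.0000% + 0.0570 × 3.9329% + 0.1592 × 4.3885% + 0.1430 × 4.5560% = 8.6230%.

8.62%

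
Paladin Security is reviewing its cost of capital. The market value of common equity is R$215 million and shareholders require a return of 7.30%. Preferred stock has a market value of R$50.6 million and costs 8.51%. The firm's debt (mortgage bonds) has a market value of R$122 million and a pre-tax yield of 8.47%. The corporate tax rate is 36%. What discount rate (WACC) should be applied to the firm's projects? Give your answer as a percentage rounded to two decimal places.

Total capital V = 215 + 50.6 + 122 = 387.6.
Equity: weight = 215/387.6 = 0.5547; cost = 7.3%.
Preferred: weight = 50.6/387.6 = 0.1305; cost = 8.51%.
Mortgage bonds: weight = 122/387.6 = 0.3148; after-tax cost = 8.47% × (1 − 36%) = 5.4208%.
WACC = 0.5547 × 7.3000% + 0.1305 × 8.5100% + 0.3148 × 5.4208% = 6.8665%.

6.87%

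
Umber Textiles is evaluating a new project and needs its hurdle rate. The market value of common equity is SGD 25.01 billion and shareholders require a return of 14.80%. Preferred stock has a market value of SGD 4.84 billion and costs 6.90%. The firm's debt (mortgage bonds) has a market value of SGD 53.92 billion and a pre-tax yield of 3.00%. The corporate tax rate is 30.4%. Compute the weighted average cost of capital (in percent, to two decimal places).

Total capital V = 25.01 + 4.84 + 53.92 = 83.77.
Equity: weight = 25.01/83.77 = 0.2986; cost = 14.8%.
Preferred: weight = 4.84/83.77 = 0.0578; cost = 6.9%.
Mortgage bonds: weight = 53.92/83.77 = 0.6437; after-tax cost = 3% × (1 − 30.4%) = 2.0880%.
WACC = 0.2986 × 14.8000% + 0.0578 × 6.9000% + 0.6437 × 2.0880% = 6.1613%.

6.16%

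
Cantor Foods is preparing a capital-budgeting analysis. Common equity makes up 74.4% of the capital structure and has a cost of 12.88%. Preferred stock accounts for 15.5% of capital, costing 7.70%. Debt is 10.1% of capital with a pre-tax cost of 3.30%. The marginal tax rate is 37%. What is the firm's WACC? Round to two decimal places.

After-tax cost of debt = 3.3% × (1 − 37%) = 2.0790%.
WACC = 0.744 × 12.8800% + 0.155 × 7.7000% + 0.101 × 2.0790% = 10.9862%.

10.99%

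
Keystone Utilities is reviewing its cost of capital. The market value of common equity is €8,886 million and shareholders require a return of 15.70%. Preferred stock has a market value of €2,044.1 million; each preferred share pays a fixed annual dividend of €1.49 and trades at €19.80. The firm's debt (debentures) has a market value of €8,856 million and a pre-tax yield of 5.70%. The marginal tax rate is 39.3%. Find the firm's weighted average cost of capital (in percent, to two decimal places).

Cost of preferred: Rp = 1.49 / 19.8 = 7.5253%.
Total capital V = 8886 + 2044.1 + 8856 = 19786.1.
Equity: weight = 8886/19786.1 = 0.4491; cost = 15.7%.
Preferred: weight = 2044.1/19786.1 = 0.1033; cost = 7.5253%.
Debentures: weight = 8856/19786.1 = 0.4476; after-tax cost = 5.7% × (1 − 39.3%) = 3.4599%.
WACC = 0.4491 × 15.7000% + 0.1033 × 7.5253% + 0.4476 × 3.4599% = 9.3770%.

9.38%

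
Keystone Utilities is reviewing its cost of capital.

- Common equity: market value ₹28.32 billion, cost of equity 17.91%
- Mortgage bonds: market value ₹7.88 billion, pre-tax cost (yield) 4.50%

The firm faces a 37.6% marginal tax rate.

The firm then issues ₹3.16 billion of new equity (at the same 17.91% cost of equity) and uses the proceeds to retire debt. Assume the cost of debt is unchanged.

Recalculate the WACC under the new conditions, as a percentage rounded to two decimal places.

15.94%

After the change:
Total capital V = 31.48 + 4.72 = 36.2.
Equity: weight = 31.48/36.2 = 0.8696; cost = 17.91%.
Mortgage bonds: weight = 4.72/36.2 = 0.1304; after-tax cost = 4.5% × (1 − 37.6%) = 2.8080%.
WACC = 0.8696 × 17.9100% + 0.1304 × 2.8080% = 15.9409%.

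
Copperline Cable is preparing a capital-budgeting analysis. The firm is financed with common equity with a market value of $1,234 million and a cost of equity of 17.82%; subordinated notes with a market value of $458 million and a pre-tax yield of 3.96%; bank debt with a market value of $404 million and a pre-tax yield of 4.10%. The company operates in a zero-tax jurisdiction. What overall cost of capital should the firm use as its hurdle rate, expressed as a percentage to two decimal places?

12.15%

Total capital V = 1234 + 458 + 404 = 2096.
Equity: weight = 1234/2096 = 0.5887; cost = 17.82%.
Subordinated notes: weight = 458/2096 = 0.2185; after-tax cost = 3.96% × (1 − 0%) = 3.9600%.
Bank debt: weight = 404/2096 = 0.1927; after-tax cost = 4.1% × (1 − 0%) = 4.1000%.
WACC = 0.5887 × 17.8200% + 0.2185 × 3.9600% + 0.1927 × 4.1000% = 12.1469%.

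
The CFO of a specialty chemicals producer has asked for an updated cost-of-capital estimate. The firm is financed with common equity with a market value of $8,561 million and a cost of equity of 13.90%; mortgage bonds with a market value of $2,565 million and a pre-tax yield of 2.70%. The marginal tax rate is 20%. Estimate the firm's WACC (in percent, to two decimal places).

11.19%

Total capital V = 8561 + 2565 = 11126.
Equity: weight = 8561/11126 = 0.7695; cost = 13.9%.
Mortgage bonds: weight = 2565/11126 = 0.2305; after-tax cost = 2.7% × (1 − 20%) = 2.1600%.
WACC = 0.7695 × 13.9000% + 0.2305 × 2.1600% = 11.1934%.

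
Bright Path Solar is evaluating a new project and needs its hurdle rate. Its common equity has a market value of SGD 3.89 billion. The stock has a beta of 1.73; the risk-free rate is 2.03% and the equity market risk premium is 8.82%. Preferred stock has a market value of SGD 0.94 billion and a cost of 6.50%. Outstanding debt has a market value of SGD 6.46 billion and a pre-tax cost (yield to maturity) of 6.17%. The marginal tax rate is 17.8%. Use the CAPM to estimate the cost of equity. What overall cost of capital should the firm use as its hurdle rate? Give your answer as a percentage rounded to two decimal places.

Cost of equity via CAPM: Re = 2.03% + 1.73 × 8.82% = 17.2886%.
Total capital V = 3.89 + 0.94 + 6.46 = 11.29.
Equity: weight = 3.89/11.29 = 0.3446; cost = 17.2886%.
Preferred: weight = 0.94/11.29 = 0.0833; cost = 6.5%.
Debt: weight = 6.46/11.29 = 0.5722; after-tax cost = 6.17% × (1 − 17.8%) = 5.0717%.
WACC = 0.3446 × 17.2886% + 0.0833 × 6.5000% + 0.5722 × 5.0717% = 9.4000%.

9.40%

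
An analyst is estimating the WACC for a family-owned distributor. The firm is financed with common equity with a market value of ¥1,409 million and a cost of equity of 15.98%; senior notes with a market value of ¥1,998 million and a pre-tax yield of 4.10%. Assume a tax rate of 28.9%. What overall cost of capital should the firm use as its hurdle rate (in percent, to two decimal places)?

Total capital V = 1409 + 1998 = 3407.
Equity: weight = 1409/3407 = 0.4136; cost = 15.98%.
Senior notes: weight = 1998/3407 = 0.5864; after-tax cost = 4.1% × (1 − 28.9%) = 2.9151%.
WACC = 0.4136 × 15.9800% + 0.5864 × 2.9151% = 8.3182%.

8.32%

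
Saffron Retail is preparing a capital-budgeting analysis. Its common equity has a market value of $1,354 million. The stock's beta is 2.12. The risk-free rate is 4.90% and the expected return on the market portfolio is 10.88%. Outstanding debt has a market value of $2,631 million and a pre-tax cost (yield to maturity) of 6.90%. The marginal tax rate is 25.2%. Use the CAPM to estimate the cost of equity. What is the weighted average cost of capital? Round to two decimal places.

Market risk premium = 10.88% − 4.9% = 5.98%.
Cost of equity via CAPM: Re = 4.9% + 2.12 × 5.98% = 17.5776%.
Total capital V = 1354 + 2631 = 3985.
Equity: weight = 1354/3985 = 0.3398; cost = 17.5776%.
Debt: weight = 2631/3985 = 0.6602; after-tax cost = 6.9% × (1 − 25.2%) = 5.1612%.
WACC = 0.3398 × 17.5776% + 0.6602 × 5.1612% = 9.3800%.

9.38%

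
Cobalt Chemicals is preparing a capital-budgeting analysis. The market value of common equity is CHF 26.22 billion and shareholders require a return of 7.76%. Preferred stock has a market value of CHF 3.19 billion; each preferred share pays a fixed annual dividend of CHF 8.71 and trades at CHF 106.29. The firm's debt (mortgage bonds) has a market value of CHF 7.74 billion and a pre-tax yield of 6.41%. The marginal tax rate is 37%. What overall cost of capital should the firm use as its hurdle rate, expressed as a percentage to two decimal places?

7.02%

Cost of preferred: Rp = 8.71 / 106.29 = 8.1946%.
Total capital V = 26.22 + 3.19 + 7.74 = 37.15.
Equity: weight = 26.22/37.15 = 0.7058; cost = 7.76%.
Preferred: weight = 3.19/37.15 = 0.0859; cost = 8.1946%.
Mortgage bonds: weight = 7.74/37.15 = 0.2083; after-tax cost = 6.41% × (1 − 37%) = 4.0383%.
WACC = 0.7058 × 7.7600% + 0.0859 × 8.1946% + 0.2083 × 4.0383% = 7.0219%.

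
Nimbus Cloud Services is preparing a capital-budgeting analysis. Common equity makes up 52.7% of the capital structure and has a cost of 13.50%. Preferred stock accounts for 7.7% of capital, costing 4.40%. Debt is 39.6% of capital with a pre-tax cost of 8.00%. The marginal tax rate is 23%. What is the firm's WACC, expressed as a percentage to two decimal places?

9.89%

After-tax cost of debt = 8% × (1 − 23%) = 6.1600%.
WACC = 0.527 × 13.5000% + 0.077 × 4.4000% + 0.396 × 6.1600% = 9.8927%.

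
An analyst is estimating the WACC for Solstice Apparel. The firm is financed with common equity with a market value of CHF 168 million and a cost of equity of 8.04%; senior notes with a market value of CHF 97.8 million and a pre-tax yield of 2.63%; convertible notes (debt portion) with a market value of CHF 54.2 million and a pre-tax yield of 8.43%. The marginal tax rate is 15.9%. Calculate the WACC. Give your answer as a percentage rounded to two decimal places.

6.10%

Total capital V = 168 + 97.8 + 54.2 = 320.
Equity: weight = 168/320 = 0.5250; cost = 8.04%.
Senior notes: weight = 97.8/320 = 0.3056; after-tax cost = 2.63% × (1 − 15.9%) = 2.2118%.
Convertible notes (debt portion): weight = 54.2/320 = 0.1694; after-tax cost = 8.43% × (1 − 15.9%) = 7.0896%.
WACC = 0.5250 × 8.0400% + 0.3056 × 2.2118% + 0.1694 × 7.0896% = 6.0978%.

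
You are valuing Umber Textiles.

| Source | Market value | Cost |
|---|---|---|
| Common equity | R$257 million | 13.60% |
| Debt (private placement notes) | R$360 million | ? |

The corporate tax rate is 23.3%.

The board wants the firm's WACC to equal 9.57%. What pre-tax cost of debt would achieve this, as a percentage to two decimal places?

8.73%

Total capital V = 257 + 360 = 617.
Equity weight = 257/617 = 0.4165.
Private placement notes weight = 360/617 = 0.5835.
Equity contribution = 0.4165 × 13.6% = 5.6648%.
Remaining for debt = 9.57% − 5.6648% = 3.9052%.
Rd × (1 − 23.3%) × 0.5835 = 3.9052%  ⇒  Rd = 8.7262%.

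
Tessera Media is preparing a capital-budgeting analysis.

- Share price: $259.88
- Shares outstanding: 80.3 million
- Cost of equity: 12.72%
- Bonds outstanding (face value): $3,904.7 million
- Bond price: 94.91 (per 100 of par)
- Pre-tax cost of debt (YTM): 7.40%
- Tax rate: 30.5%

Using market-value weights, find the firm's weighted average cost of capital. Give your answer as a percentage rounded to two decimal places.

Market value of equity E = 259.88 × 80.3m = 20868.364m. Market value of debt D = 3904.7m × 94.91/100 = 3705.95077m.
Total capital V = 20868.364 + 3705.95077 = 24574.31477.
Equity: weight = 20868.364/24574.31477 = 0.8492; cost = 12.72%.
Bonds outstanding: weight = 3705.95077/24574.31477 = 0.1508; after-tax cost = 7.4% × (1 − 30.5%) = 5.1430%.
WACC = 0.8492 × 12.7200% + 0.1508 × 5.1430% = 11.5773%.

11.58%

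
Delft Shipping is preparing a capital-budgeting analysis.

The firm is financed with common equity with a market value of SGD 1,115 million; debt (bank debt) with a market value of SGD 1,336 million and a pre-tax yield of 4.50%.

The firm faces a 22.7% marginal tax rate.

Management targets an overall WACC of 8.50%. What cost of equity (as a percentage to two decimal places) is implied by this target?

14.52%

Total capital V = 1115 + 1336 = 2451.
Equity weight = 1115/2451 = 0.4549.
Bank debt weight = 1336/2451 = 0.5451.
Debt contribution = 0.5451 × 4.5% × (1 − 22.7%) = 1.8961%.
Required equity contribution = 8.5% − 1.8961% = 6.6039%.
Re = 6.6039% / 0.4549 = 14.5168%.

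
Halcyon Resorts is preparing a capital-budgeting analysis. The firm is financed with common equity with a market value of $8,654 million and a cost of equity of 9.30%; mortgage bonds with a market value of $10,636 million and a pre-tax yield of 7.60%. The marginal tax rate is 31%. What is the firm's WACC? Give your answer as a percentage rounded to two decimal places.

Total capital V = 8654 + 10636 = 19290.
Equity: weight = 8654/19290 = 0.4486; cost = 9.3%.
Mortgage bonds: weight = 10636/19290 = 0.5514; after-tax cost = 7.6% × (1 − 31%) = 5.2440%.
WACC = 0.4486 × 9.3000% + 0.5514 × 5.2440% = 7.0636%.

7.06%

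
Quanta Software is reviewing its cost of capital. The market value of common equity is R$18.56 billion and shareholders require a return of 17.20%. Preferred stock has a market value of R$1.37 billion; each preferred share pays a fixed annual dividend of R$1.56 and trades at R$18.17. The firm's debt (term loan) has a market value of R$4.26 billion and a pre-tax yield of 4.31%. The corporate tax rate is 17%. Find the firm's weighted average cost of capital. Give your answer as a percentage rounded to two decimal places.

14.31%

Cost of preferred: Rp = 1.56 / 18.17 = 8.5856%.
Total capital V = 18.56 + 1.37 + 4.26 = 24.19.
Equity: weight = 18.56/24.19 = 0.7673; cost = 17.2%.
Preferred: weight = 1.37/24.19 = 0.0566; cost = 8.5856%.
Term loan: weight = 4.26/24.19 = 0.1761; after-tax cost = 4.31% × (1 − 17%) = 3.5773%.
WACC = 0.7673 × 17.2000% + 0.0566 × 8.5856% + 0.1761 × 3.5773% = 14.3131%.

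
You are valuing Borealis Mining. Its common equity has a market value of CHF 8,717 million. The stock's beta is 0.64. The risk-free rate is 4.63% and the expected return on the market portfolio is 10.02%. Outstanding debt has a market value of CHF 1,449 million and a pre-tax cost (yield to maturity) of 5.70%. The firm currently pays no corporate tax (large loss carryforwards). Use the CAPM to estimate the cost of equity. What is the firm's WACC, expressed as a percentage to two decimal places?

Market risk premium = 10.02% − 4.63% = 5.39%.
Cost of equity via CAPM: Re = 4.63% + 0.64 × 5.39% = 8.0796%.
Total capital V = 8717 + 1449 = 10166.
Equity: weight = 8717/10166 = 0.8575; cost = 8.0796%.
Debt: weight = 1449/10166 = 0.1425; after-tax cost = 5.7% × (1 − 0%) = 5.7000%.
WACC = 0.8575 × 8.0796% + 0.1425 × 5.7000% = 7.7404%.

7.74%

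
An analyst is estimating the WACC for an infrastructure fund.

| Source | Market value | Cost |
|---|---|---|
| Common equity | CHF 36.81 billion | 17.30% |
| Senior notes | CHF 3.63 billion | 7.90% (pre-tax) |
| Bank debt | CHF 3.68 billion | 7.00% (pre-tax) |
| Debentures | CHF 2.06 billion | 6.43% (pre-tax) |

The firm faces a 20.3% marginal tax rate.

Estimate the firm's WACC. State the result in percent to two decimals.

14.96%

Total capital V = 36.81 + 3.63 + 3.68 + 2.06 = 46.18.
Equity: weight = 36.81/46.18 = 0.7971; cost = 17.3%.
Senior notes: weight = 3.63/46.18 = 0.0786; after-tax cost = 7.9% × (1 − 20.3%) = 6.2963%.
Bank debt: weight = 3.68/46.18 = 0.0797; after-tax cost = 7% × (1 − 20.3%) = 5.5790%.
Debentures: weight = 2.06/46.18 = 0.0446; after-tax cost = 6.43% × (1 − 20.3%) = 5.1247%.
WACC = 0.7971 × 17.3000% + 0.0786 × 6.2963% + 0.0797 × 5.5790% + 0.0446 × 5.1247% = 14.9579%.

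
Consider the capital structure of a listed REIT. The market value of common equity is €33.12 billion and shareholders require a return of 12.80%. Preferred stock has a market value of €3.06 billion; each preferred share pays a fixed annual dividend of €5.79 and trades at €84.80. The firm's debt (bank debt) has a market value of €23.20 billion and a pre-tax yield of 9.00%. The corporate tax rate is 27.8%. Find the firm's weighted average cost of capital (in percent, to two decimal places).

Cost of preferred: Rp = 5.79 / 84.8 = 6.8278%.
Total capital V = 33.12 + 3.06 + 23.2 = 59.38.
Equity: weight = 33.12/59.38 = 0.5578; cost = 12.8%.
Preferred: weight = 3.06/59.38 = 0.0515; cost = 6.8278%.
Bank debt: weight = 23.2/59.38 = 0.3907; after-tax cost = 9% × (1 − 27.8%) = 6.4980%.
WACC = 0.5578 × 12.8000% + 0.0515 × 6.8278% + 0.3907 × 6.4980% = 10.0300%.

10.03%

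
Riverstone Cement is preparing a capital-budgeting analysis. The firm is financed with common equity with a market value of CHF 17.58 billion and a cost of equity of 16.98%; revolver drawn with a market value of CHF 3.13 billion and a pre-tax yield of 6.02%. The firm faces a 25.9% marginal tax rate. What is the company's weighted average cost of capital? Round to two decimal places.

Total capital V = 17.58 + 3.13 = 20.71.
Equity: weight = 17.58/20.71 = 0.8489; cost = 16.98%.
Revolver drawn: weight = 3.13/20.71 = 0.1511; after-tax cost = 6.02% × (1 − 25.9%) = 4.4608%.
WACC = 0.8489 × 16.9800% + 0.1511 × 4.4608% = 15.0879%.

15.09%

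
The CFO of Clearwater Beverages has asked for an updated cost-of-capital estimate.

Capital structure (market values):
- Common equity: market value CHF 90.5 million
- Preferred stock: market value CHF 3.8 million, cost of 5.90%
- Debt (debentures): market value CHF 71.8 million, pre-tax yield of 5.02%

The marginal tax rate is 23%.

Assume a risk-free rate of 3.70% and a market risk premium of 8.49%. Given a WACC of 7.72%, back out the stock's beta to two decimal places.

Total capital V = 90.5 + 3.8 + 71.8 = 166.1.
Equity weight = 90.5/166.1 = 0.5449.
Preferred weight = 3.8/166.1 = 0.0229.
Debentures weight = 71.8/166.1 = 0.4323.
Debt contribution = 0.4323 × 5.02% × (1 − 23%) = 1.6709%.
Preferred contribution = 0.0229 × 5.9% = 0.1350%.
Required equity contribution = 7.72% − 1.8059% = 5.9141%  ⇒  Re = 10.8545%.
CAPM: 10.8545% = 3.7% + β × 8.49%  ⇒  β = 0.8427.

0.84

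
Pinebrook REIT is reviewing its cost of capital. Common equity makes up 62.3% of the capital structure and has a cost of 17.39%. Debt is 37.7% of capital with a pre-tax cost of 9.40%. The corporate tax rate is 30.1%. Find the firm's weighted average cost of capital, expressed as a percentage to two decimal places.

After-tax cost of debt = 9.4% × (1 − 30.1%) = 6.5706%.
WACC = 0.623 × 17.3900% + 0.377 × 6.5706% = 13.3111%.

13.31%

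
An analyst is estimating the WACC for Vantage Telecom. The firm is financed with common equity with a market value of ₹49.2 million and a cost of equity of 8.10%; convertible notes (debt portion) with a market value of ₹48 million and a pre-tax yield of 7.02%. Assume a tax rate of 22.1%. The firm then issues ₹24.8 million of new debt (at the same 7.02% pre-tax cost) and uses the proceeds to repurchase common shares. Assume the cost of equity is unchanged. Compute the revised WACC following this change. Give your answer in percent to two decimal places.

After the change:
Total capital V = 24.4 + 72.8 = 97.2.
Equity: weight = 24.4/97.2 = 0.2510; cost = 8.1%.
Convertible notes (debt portion): weight = 72.8/97.2 = 0.7490; after-tax cost = 7.02% × (1 − 22.1%) = 5.4686%.
WACC = 0.2510 × 8.1000% + 0.7490 × 5.4686% = 6.1291%.

6.13%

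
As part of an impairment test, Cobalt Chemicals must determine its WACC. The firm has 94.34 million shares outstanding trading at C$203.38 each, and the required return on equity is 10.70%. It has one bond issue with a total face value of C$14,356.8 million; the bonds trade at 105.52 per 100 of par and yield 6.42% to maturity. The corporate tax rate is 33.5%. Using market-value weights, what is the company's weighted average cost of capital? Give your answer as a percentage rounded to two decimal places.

7.86%

Market value of equity E = 203.38 × 94.34m = 19186.8692m. Market value of debt D = 14356.8m × 105.52/100 = 15149.29536m.
Total capital V = 19186.8692 + 15149.29536 = 34336.16456.
Equity: weight = 19186.8692/34336.16456 = 0.5588; cost = 10.7%.
Bonds outstanding: weight = 15149.29536/34336.16456 = 0.4412; after-tax cost = 6.42% × (1 − 33.5%) = 4.2693%.
WACC = 0.5588 × 10.7000% + 0.4412 × 4.2693% = 7.8627%.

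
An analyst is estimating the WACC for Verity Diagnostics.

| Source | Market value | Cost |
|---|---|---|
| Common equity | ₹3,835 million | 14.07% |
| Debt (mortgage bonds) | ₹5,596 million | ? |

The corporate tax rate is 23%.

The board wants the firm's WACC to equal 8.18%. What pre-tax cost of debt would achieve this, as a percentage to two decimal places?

5.38%

Total capital V = 3835 + 5596 = 9431.
Equity weight = 3835/9431 = 0.4066.
Mortgage bonds weight = 5596/9431 = 0.5934.
Equity contribution = 0.4066 × 14.07% = 5.7214%.
Remaining for debt = 8.18% − 5.7214% = 2.4586%.
Rd × (1 − 23%) × 0.5934 = 2.4586%  ⇒  Rd = 5.3812%.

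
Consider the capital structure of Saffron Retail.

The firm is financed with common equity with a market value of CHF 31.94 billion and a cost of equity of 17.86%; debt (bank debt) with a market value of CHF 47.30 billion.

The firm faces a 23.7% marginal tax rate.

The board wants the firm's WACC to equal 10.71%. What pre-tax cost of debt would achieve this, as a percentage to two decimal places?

7.71%

Total capital V = 31.94 + 47.3 = 79.24.
Equity weight = 31.94/79.24 = 0.4031.
Bank debt weight = 47.3/79.24 = 0.5969.
Equity contribution = 0.4031 × 17.86% = 7.1990%.
Remaining for debt = 10.71% − 7.1990% = 3.5110%.
Rd × (1 − 23.7%) × 0.5969 = 3.5110%  ⇒  Rd = 7.7089%.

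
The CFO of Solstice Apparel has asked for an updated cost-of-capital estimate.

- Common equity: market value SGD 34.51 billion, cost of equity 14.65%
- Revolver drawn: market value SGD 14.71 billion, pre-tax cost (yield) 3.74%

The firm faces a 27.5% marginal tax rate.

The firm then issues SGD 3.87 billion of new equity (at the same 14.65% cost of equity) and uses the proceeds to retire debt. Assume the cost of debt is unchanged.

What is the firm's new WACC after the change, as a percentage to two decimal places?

After the change:
Total capital V = 38.38 + 10.84 = 49.22.
Equity: weight = 38.38/49.22 = 0.7798; cost = 14.65%.
Revolver drawn: weight = 10.84/49.22 = 0.2202; after-tax cost = 3.74% × (1 − 27.5%) = 2.7115%.
WACC = 0.7798 × 14.6500% + 0.2202 × 2.7115% = 12.0207%.

12.02%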